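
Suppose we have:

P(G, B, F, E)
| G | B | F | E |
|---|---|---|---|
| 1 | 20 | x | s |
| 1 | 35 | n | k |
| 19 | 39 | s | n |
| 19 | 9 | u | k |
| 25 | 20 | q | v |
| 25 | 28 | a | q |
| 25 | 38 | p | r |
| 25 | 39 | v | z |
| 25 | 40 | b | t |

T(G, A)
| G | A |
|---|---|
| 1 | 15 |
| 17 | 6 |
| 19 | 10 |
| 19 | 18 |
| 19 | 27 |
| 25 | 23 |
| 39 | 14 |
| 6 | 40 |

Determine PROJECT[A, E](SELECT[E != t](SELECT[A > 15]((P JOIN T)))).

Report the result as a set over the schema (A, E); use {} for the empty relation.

{(18, k), (18, n), (23, q), (23, r), (23, v), (23, z), (27, k), (27, n)}

Natural join on G: {(1, 20, x, s, 15), (1, 35, n, k, 15), (19, 39, s, n, 10), (19, 39, s, n, 18), (19, 39, s, n, 27), (19, 9, u, k, 10), (19, 9, u, k, 18), (19, 9, u, k, 27), (25, 20, q, v, 23), (25, 28, a, q, 23), (25, 38, p, r, 23), (25, 39, v, z, 23), (25, 40, b, t, 23)}
Apply σ_{A > 15}; surviving tuples: {(19, 39, s, n, 18), (19, 39, s, n, 27), (19, 9, u, k, 18), (19, 9, u, k, 27), (25, 20, q, v, 23), (25, 28, a, q, 23), (25, 38, p, r, 23), (25, 39, v, z, 23), (25, 40, b, t, 23)}
Apply σ_{E != t}; surviving tuples: {(19, 39, s, n, 18), (19, 39, s, n, 27), (19, 9, u, k, 18), (19, 9, u, k, 27), (25, 20, q, v, 23), (25, 28, a, q, 23), (25, 38, p, r, 23), (25, 39, v, z, 23)}
π_{A, E} gives {(18, k), (18, n), (23, q), (23, r), (23, v), (23, z), (27, k), (27, n)}.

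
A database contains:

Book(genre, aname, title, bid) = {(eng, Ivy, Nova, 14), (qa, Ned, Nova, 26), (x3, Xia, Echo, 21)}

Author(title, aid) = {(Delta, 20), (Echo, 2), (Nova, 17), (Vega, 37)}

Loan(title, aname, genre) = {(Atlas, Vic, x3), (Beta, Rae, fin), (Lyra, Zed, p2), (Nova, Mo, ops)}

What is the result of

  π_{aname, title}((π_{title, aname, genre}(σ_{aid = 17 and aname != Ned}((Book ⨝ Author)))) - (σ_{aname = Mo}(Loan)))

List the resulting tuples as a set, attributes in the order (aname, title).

Natural join on title: {(eng, Ivy, Nova, 14, 17), (qa, Ned, Nova, 26, 17), (x3, Xia, Echo, 21, 2)}
σ[aid = 17 and aname != Ned]: keep tuples satisfying aid = 17 and aname != Ned → {(eng, Ivy, Nova, 14, 17)}
π[title, aname, genre]: project onto (title, aname, genre) → {(Nova, Ivy, eng)}
σ[aname = Mo]: keep tuples satisfying aname = Mo → {(Nova, Mo, ops)}
Set difference of the two operands is {(Nova, Ivy, eng)}.
π[aname, title]: project onto (aname, title) → {(Ivy, Nova)}

{(Ivy, Nova)}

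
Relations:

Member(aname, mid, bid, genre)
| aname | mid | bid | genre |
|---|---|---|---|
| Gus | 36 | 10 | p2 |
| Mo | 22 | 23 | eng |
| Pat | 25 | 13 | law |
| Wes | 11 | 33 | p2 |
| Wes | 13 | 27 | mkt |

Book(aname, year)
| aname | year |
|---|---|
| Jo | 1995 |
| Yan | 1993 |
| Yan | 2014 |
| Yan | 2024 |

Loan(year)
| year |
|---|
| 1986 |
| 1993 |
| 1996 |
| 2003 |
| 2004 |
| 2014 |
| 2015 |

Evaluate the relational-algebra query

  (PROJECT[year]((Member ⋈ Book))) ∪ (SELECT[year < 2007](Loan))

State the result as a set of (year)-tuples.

{1986, 1993, 1996, 2003, 2004}

Natural join on aname: {}
Keep only column(s) year: {}
σ[year < 2007]: keep tuples satisfying year < 2007 → {1986, 1993, 1996, 2003, 2004}
Set union of the two operands is {1986, 1993, 1996, 2003, 2004}.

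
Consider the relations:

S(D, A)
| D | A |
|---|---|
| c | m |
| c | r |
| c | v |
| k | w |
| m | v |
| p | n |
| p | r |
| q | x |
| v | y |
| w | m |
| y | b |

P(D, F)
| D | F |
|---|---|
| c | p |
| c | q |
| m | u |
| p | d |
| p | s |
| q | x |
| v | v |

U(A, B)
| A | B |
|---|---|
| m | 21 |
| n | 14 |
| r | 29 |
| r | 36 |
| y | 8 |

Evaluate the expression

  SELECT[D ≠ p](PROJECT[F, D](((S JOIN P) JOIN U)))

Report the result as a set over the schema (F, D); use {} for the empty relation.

Joining S and P on D yields {(c, m, p), (c, m, q), (c, r, p), (c, r, q), (c, v, p), (c, v, q), (m, v, u), (p, n, d), (p, n, s), (p, r, d), (p, r, s), (q, x, x), (v, y, v)}.
Joining (S JOIN P) and U on A yields {(c, m, p, 21), (c, m, q, 21), (c, r, p, 29), (c, r, p, 36), (c, r, q, 29), (c, r, q, 36), (p, n, d, 14), (p, n, s, 14), (p, r, d, 29), (p, r, d, 36), (p, r, s, 29), (p, r, s, 36), (v, y, v, 8)}.
π[F, D]: project onto (F, D) (8 duplicate(s) eliminated) → {(d, p), (p, c), (q, c), (s, p), (v, v)}
Apply σ_{D ≠ p}; surviving tuples: {(p, c), (q, c), (v, v)}

{(p, c), (q, c), (v, v)}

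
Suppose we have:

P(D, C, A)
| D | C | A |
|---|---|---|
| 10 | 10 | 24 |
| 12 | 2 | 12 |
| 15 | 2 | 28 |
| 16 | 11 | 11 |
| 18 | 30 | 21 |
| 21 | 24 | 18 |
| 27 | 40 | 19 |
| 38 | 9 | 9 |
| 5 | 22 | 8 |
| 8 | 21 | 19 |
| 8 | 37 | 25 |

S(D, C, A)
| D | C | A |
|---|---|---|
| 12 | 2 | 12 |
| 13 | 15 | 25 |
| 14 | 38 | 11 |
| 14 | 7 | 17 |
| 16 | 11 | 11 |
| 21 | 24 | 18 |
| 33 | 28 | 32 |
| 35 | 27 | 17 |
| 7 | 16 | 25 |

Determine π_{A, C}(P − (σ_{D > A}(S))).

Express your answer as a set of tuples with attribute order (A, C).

{(12, 2), (19, 21), (19, 40), (21, 30), (24, 10), (25, 37), (28, 2), (8, 22), (9, 9)}

σ[D > A]: keep tuples satisfying D > A → {(14, 38, 11), (16, 11, 11), (21, 24, 18), (33, 28, 32), (35, 27, 17)}
Taking the difference: {(10, 10, 24), (12, 2, 12), (15, 2, 28), (18, 30, 21), (27, 40, 19), (38, 9, 9), (5, 22, 8), (8, 21, 19), (8, 37, 25)}
π[A, C]: project onto (A, C) → {(12, 2), (19, 21), (19, 40), (21, 30), (24, 10), (25, 37), (28, 2), (8, 22), (9, 9)}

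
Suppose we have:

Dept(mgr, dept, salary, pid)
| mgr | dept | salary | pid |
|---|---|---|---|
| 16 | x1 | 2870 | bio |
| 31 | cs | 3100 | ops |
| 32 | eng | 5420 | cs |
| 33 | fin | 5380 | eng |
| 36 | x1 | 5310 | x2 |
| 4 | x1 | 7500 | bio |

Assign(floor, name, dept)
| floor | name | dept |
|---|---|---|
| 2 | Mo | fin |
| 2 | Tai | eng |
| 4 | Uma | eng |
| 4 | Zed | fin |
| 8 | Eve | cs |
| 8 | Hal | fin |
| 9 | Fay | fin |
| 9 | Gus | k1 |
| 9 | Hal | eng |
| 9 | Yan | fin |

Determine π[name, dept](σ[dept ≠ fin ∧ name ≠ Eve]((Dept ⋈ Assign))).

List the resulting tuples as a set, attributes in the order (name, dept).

{(Hal, eng), (Tai, eng), (Uma, eng)}

Natural join on dept: {(31, cs, 3100, ops, 8, Eve), (32, eng, 5420, cs, 2, Tai), (32, eng, 5420, cs, 4, Uma), (32, eng, 5420, cs, 9, Hal), (33, fin, 5380, eng, 2, Mo), (33, fin, 5380, eng, 4, Zed), (33, fin, 5380, eng, 8, Hal), (33, fin, 5380, eng, 9, Fay), (33, fin, 5380, eng, 9, Yan)}
Apply σ_{dept ≠ fin ∧ name ≠ Eve}; surviving tuples: {(32, eng, 5420, cs, 2, Tai), (32, eng, 5420, cs, 4, Uma), (32, eng, 5420, cs, 9, Hal)}
Keep only column(s) name, dept: {(Hal, eng), (Tai, eng), (Uma, eng)}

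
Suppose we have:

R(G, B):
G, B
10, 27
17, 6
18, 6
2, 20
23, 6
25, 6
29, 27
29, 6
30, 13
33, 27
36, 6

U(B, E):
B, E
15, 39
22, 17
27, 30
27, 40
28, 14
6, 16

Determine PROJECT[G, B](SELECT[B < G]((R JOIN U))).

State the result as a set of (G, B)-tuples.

R ⋈ U (natural join on B): {(10, 27, 30), (10, 27, 40), (17, 6, 16), (18, 6, 16), (23, 6, 16), (25, 6, 16), (29, 27, 30), (29, 27, 40), (29, 6, 16), (33, 27, 30), (33, 27, 40), (36, 6, 16)}
Selection B < G: {(17, 6, 16), (18, 6, 16), (23, 6, 16), (25, 6, 16), (29, 27, 30), (29, 27, 40), (29, 6, 16), (33, 27, 30), (33, 27, 40), (36, 6, 16)}
Keep only column(s) G, B (2 duplicate(s) eliminated): {(17, 6), (18, 6), (23, 6), (25, 6), (29, 27), (29, 6), (33, 27), (36, 6)}

{(17, 6), (18, 6), (23, 6), (25, 6), (29, 27), (29, 6), (33, 27), (36, 6)}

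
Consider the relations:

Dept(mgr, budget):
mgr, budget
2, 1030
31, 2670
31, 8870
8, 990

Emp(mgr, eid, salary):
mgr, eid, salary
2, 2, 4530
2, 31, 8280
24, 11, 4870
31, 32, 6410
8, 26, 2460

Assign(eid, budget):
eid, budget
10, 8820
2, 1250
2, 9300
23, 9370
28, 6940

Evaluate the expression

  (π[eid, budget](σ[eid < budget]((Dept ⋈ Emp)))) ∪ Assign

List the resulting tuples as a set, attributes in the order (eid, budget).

{(10, 8820), (2, 1030), (2, 1250), (2, 9300), (23, 9370), (26, 990), (28, 6940), (31, 1030), (32, 2670), (32, 8870)}

Natural join on mgr: {(2, 1030, 2, 4530), (2, 1030, 31, 8280), (31, 2670, 32, 6410), (31, 8870, 32, 6410), (8, 990, 26, 2460)}
Filtering on eid < budget leaves {(2, 1030, 2, 4530), (2, 1030, 31, 8280), (31, 2670, 32, 6410), (31, 8870, 32, 6410), (8, 990, 26, 2460)}.
π_{eid, budget} gives {(2, 1030), (26, 990), (31, 1030), (32, 2670), (32, 8870)}.
Union: {(2, 1030), (26, 990), (31, 1030), (32, 2670), (32, 8870)} with {(10, 8820), (2, 1250), (2, 9300), (23, 9370), (28, 6940)} → {(10, 8820), (2, 1030), (2, 1250), (2, 9300), (23, 9370), (26, 990), (28, 6940), (31, 1030), (32, 2670), (32, 8870)}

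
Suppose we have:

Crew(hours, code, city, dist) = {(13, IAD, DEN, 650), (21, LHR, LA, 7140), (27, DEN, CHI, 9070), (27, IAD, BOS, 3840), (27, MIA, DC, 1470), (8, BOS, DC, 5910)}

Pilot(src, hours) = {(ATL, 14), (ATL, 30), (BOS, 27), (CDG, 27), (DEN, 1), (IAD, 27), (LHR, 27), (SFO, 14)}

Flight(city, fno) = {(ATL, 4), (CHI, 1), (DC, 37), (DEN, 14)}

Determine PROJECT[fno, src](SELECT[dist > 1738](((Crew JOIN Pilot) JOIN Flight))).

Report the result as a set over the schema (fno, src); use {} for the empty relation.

{(1, BOS), (1, CDG), (1, IAD), (1, LHR)}

Crew ⋈ Pilot (natural join on hours): {(27, DEN, CHI, 9070, BOS), (27, DEN, CHI, 9070, CDG), (27, DEN, CHI, 9070, IAD), (27, DEN, CHI, 9070, LHR), (27, IAD, BOS, 3840, BOS), (27, IAD, BOS, 3840, CDG), (27, IAD, BOS, 3840, IAD), (27, IAD, BOS, 3840, LHR), (27, MIA, DC, 1470, BOS), (27, MIA, DC, 1470, CDG), (27, MIA, DC, 1470, IAD), (27, MIA, DC, 1470, LHR)}
(Crew JOIN Pilot) ⋈ Flight (natural join on city): {(27, DEN, CHI, 9070, BOS, 1), (27, DEN, CHI, 9070, CDG, 1), (27, DEN, CHI, 9070, IAD, 1), (27, DEN, CHI, 9070, LHR, 1), (27, MIA, DC, 1470, BOS, 37), (27, MIA, DC, 1470, CDG, 37), (27, MIA, DC, 1470, IAD, 37), (27, MIA, DC, 1470, LHR, 37)}
σ[dist > 1738]: keep tuples satisfying dist > 1738 → {(27, DEN, CHI, 9070, BOS, 1), (27, DEN, CHI, 9070, CDG, 1), (27, DEN, CHI, 9070, IAD, 1), (27, DEN, CHI, 9070, LHR, 1)}
Keep only column(s) fno, src: {(1, BOS), (1, CDG), (1, IAD), (1, LHR)}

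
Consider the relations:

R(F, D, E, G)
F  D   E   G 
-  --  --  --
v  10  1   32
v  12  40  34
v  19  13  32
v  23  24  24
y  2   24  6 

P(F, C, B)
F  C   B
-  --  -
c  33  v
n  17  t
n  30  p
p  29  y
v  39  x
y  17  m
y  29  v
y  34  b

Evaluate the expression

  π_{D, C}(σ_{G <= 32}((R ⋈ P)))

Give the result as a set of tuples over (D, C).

Joining R and P on F yields {(v, 10, 1, 32, 39, x), (v, 12, 40, 34, 39, x), (v, 19, 13, 32, 39, x), (v, 23, 24, 24, 39, x), (y, 2, 24, 6, 17, m), (y, 2, 24, 6, 29, v), (y, 2, 24, 6, 34, b)}.
Filtering on G <= 32 leaves {(v, 10, 1, 32, 39, x), (v, 19, 13, 32, 39, x), (v, 23, 24, 24, 39, x), (y, 2, 24, 6, 17, m), (y, 2, 24, 6, 29, v), (y, 2, 24, 6, 34, b)}.
Keep only column(s) D, C: {(10, 39), (19, 39), (2, 17), (2, 29), (2, 34), (23, 39)}

{(10, 39), (19, 39), (2, 17), (2, 29), (2, 34), (23, 39)}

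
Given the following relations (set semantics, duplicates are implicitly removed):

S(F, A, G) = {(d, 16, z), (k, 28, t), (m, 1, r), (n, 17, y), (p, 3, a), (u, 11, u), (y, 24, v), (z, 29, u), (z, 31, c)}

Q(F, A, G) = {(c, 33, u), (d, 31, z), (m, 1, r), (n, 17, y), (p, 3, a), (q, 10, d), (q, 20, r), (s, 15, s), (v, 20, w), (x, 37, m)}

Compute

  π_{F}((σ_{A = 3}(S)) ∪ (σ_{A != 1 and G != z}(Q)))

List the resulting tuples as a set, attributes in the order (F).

σ[A = 3]: keep tuples satisfying A = 3 → {(p, 3, a)}
σ[A != 1 and G != z]: keep tuples satisfying A != 1 and G != z → {(c, 33, u), (n, 17, y), (p, 3, a), (q, 10, d), (q, 20, r), (s, 15, s), (v, 20, w), (x, 37, m)}
Set union of the two operands is {(c, 33, u), (n, 17, y), (p, 3, a), (q, 10, d), (q, 20, r), (s, 15, s), (v, 20, w), (x, 37, m)}.
π[F]: project onto (F) (1 duplicate(s) eliminated) → {c, n, p, q, s, v, x}

{c, n, p, q, s, v, x}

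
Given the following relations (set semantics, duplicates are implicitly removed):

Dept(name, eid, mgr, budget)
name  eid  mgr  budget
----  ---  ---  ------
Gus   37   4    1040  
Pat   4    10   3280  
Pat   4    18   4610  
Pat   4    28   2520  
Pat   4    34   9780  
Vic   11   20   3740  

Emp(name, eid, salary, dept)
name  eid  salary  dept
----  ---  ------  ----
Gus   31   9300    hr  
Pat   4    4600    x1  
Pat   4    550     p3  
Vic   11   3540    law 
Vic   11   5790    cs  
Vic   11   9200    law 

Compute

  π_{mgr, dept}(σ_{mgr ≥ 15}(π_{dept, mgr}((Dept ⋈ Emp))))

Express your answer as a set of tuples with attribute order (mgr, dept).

Natural join on name, eid: {(Pat, 4, 10, 3280, 4600, x1), (Pat, 4, 10, 3280, 550, p3), (Pat, 4, 18, 4610, 4600, x1), (Pat, 4, 18, 4610, 550, p3), (Pat, 4, 28, 2520, 4600, x1), (Pat, 4, 28, 2520, 550, p3), (Pat, 4, 34, 9780, 4600, x1), (Pat, 4, 34, 9780, 550, p3), (Vic, 11, 20, 3740, 3540, law), (Vic, 11, 20, 3740, 5790, cs), (Vic, 11, 20, 3740, 9200, law)}
π_{dept, mgr} gives {(cs, 20), (law, 20), (p3, 10), (p3, 18), (p3, 28), (p3, 34), (x1, 10), (x1, 18), (x1, 28), (x1, 34)} (1 duplicate(s) eliminated).
σ[mgr ≥ 15]: keep tuples satisfying mgr ≥ 15 → {(cs, 20), (law, 20), (p3, 18), (p3, 28), (p3, 34), (x1, 18), (x1, 28), (x1, 34)}
π_{mgr, dept} gives {(18, p3), (18, x1), (20, cs), (20, law), (28, p3), (28, x1), (34, p3), (34, x1)}.

{(18, p3), (18, x1), (20, cs), (20, law), (28, p3), (28, x1), (34, p3), (34, x1)}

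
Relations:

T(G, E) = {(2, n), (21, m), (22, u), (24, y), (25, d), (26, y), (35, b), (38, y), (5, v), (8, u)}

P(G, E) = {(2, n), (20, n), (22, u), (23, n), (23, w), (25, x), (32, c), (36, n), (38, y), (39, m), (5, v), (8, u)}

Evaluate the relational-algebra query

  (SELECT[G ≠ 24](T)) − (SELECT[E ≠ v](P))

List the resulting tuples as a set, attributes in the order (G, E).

{(21, m), (25, d), (26, y), (35, b), (5, v)}

σ[G ≠ 24]: keep tuples satisfying G ≠ 24 → {(2, n), (21, m), (22, u), (25, d), (26, y), (35, b), (38, y), (5, v), (8, u)}
σ[E ≠ v]: keep tuples satisfying E ≠ v → {(2, n), (20, n), (22, u), (23, n), (23, w), (25, x), (32, c), (36, n), (38, y), (39, m), (8, u)}
Taking the difference: {(21, m), (25, d), (26, y), (35, b), (5, v)}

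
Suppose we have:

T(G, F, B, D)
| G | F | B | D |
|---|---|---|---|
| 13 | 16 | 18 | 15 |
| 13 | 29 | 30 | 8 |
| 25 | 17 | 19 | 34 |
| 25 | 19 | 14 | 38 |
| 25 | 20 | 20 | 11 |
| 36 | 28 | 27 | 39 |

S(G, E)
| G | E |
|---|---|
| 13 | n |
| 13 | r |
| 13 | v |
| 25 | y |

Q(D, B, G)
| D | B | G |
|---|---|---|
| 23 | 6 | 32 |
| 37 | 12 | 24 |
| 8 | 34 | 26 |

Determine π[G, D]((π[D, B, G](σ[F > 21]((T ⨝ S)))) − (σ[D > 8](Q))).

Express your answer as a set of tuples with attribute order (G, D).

Natural join on G: {(13, 16, 18, 15, n), (13, 16, 18, 15, r), (13, 16, 18, 15, v), (13, 29, 30, 8, n), (13, 29, 30, 8, r), (13, 29, 30, 8, v), (25, 17, 19, 34, y), (25, 19, 14, 38, y), (25, 20, 20, 11, y)}
σ[F > 21]: keep tuples satisfying F > 21 → {(13, 29, 30, 8, n), (13, 29, 30, 8, r), (13, 29, 30, 8, v)}
π[D, B, G]: project onto (D, B, G) (2 duplicate(s) eliminated) → {(8, 30, 13)}
σ[D > 8]: keep tuples satisfying D > 8 → {(23, 6, 32), (37, 12, 24)}
Difference: {(8, 30, 13)} with {(23, 6, 32), (37, 12, 24)} → {(8, 30, 13)}
π[G, D]: project onto (G, D) → {(13, 8)}

{(13, 8)}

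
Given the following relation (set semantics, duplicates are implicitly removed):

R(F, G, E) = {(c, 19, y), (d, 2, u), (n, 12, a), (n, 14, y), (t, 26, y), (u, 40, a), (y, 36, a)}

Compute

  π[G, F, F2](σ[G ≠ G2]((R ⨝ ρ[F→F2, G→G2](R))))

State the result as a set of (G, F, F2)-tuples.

{(12, n, u), (12, n, y), (14, n, c), (14, n, t), (19, c, n), (19, c, t), (26, t, c), (26, t, n), (36, y, n), (36, y, u), (40, u, n), (40, u, y)}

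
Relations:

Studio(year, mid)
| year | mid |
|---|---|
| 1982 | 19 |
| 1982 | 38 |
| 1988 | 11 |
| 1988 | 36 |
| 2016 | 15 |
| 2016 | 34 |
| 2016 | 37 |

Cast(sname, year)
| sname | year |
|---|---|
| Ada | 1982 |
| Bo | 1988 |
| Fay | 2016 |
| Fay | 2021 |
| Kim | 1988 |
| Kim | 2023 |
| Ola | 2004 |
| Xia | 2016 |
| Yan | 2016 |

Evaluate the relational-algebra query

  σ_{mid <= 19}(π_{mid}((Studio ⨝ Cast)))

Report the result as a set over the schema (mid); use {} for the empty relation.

Natural join on year: {(1982, 19, Ada), (1982, 38, Ada), (1988, 11, Bo), (1988, 11, Kim), (1988, 36, Bo), (1988, 36, Kim), (2016, 15, Fay), (2016, 15, Xia), (2016, 15, Yan), (2016, 34, Fay), (2016, 34, Xia), (2016, 34, Yan), (2016, 37, Fay), (2016, 37, Xia), (2016, 37, Yan)}
π[mid]: project onto (mid) (8 duplicate(s) eliminated) → {11, 15, 19, 34, 36, 37, 38}
σ[mid <= 19]: keep tuples satisfying mid <= 19 → {11, 15, 19}

{11, 15, 19}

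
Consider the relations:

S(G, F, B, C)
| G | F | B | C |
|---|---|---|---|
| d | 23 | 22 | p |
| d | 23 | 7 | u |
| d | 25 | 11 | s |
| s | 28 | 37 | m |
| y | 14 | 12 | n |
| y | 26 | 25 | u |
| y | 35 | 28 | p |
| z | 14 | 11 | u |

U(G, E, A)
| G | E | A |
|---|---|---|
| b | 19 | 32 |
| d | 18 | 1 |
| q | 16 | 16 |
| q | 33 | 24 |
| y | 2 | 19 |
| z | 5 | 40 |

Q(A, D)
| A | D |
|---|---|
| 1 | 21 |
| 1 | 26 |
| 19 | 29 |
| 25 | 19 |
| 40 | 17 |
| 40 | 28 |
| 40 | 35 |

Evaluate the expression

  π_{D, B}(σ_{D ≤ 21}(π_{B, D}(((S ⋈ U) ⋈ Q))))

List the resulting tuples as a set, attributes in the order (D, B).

{(17, 11), (21, 11), (21, 22), (21, 7)}

S ⋈ U (natural join on G): {(d, 23, 22, p, 18, 1), (d, 23, 7, u, 18, 1), (d, 25, 11, s, 18, 1), (y, 14, 12, n, 2, 19), (y, 26, 25, u, 2, 19), (y, 35, 28, p, 2, 19), (z, 14, 11, u, 5, 40)}
(S ⋈ U) ⋈ Q (natural join on A): {(d, 23, 22, p, 18, 1, 21), (d, 23, 22, p, 18, 1, 26), (d, 23, 7, u, 18, 1, 21), (d, 23, 7, u, 18, 1, 26), (d, 25, 11, s, 18, 1, 21), (d, 25, 11, s, 18, 1, 26), (y, 14, 12, n, 2, 19, 29), (y, 26, 25, u, 2, 19, 29), (y, 35, 28, p, 2, 19, 29), (z, 14, 11, u, 5, 40, 17), (z, 14, 11, u, 5, 40, 28), (z, 14, 11, u, 5, 40, 35)}
π_{B, D} gives {(11, 17), (11, 21), (11, 26), (11, 28), (11, 35), (12, 29), (22, 21), (22, 26), (25, 29), (28, 29), (7, 21), (7, 26)}.
Apply σ_{D ≤ 21}; surviving tuples: {(11, 17), (11, 21), (22, 21), (7, 21)}
π_{D, B} gives {(17, 11), (21, 11), (21, 22), (21, 7)}.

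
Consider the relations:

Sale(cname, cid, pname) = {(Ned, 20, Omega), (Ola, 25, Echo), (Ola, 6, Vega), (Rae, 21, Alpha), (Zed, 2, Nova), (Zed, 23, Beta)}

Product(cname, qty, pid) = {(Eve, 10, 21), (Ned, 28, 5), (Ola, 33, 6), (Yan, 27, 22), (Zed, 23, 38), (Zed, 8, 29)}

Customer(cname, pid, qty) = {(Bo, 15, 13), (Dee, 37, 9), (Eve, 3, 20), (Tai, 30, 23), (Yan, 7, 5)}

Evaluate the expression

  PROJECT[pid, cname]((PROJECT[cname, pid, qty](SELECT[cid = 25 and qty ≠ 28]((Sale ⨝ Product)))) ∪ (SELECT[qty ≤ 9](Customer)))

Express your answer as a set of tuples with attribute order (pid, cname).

{(37, Dee), (6, Ola), (7, Yan)}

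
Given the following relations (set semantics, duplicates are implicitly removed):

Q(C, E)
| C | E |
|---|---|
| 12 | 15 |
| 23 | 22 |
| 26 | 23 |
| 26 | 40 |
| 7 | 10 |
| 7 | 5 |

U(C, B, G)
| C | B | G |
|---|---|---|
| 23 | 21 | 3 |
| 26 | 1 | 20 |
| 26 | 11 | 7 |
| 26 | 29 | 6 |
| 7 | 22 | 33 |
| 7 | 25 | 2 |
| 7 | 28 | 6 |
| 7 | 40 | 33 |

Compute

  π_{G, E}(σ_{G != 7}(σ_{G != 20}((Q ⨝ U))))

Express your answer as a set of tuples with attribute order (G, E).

{(2, 10), (2, 5), (3, 22), (33, 10), (33, 5), (6, 10), (6, 23), (6, 40), (6, 5)}

Natural join on C: {(23, 22, 21, 3), (26, 23, 1, 20), (26, 23, 11, 7), (26, 23, 29, 6), (26, 40, 1, 20), (26, 40, 11, 7), (26, 40, 29, 6), (7, 10, 22, 33), (7, 10, 25, 2), (7, 10, 28, 6), (7, 10, 40, 33), (7, 5, 22, 33), (7, 5, 25, 2), (7, 5, 28, 6), (7, 5, 40, 33)}
Apply σ_{G != 20}; surviving tuples: {(23, 22, 21, 3), (26, 23, 11, 7), (26, 23, 29, 6), (26, 40, 11, 7), (26, 40, 29, 6), (7, 10, 22, 33), (7, 10, 25, 2), (7, 10, 28, 6), (7, 10, 40, 33), (7, 5, 22, 33), (7, 5, 25, 2), (7, 5, 28, 6), (7, 5, 40, 33)}
Apply σ_{G != 7}; surviving tuples: {(23, 22, 21, 3), (26, 23, 29, 6), (26, 40, 29, 6), (7, 10, 22, 33), (7, 10, 25, 2), (7, 10, 28, 6), (7, 10, 40, 33), (7, 5, 22, 33), (7, 5, 25, 2), (7, 5, 28, 6), (7, 5, 40, 33)}
Keep only column(s) G, E (2 duplicate(s) eliminated): {(2, 10), (2, 5), (3, 22), (33, 10), (33, 5), (6, 10), (6, 23), (6, 40), (6, 5)}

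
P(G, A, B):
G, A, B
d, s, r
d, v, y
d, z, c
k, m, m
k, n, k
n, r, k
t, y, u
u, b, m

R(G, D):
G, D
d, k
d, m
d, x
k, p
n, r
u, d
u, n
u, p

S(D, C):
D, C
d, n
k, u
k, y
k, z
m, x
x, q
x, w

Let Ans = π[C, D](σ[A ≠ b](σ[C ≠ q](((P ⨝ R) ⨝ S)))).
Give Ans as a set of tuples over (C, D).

Joining P and R on G yields {(d, s, r, k), (d, s, r, m), (d, s, r, x), (d, v, y, k), (d, v, y, m), (d, v, y, x), (d, z, c, k), (d, z, c, m), (d, z, c, x), (k, m, m, p), (k, n, k, p), (n, r, k, r), (u, b, m, d), (u, b, m, n), (u, b, m, p)}.
Joining (P ⨝ R) and S on D yields {(d, s, r, k, u), (d, s, r, k, y), (d, s, r, k, z), (d, s, r, m, x), (d, s, r, x, q), (d, s, r, x, w), (d, v, y, k, u), (d, v, y, k, y), (d, v, y, k, z), (d, v, y, m, x), (d, v, y, x, q), (d, v, y, x, w), (d, z, c, k, u), (d, z, c, k, y), (d, z, c, k, z), (d, z, c, m, x), (d, z, c, x, q), (d, z, c, x, w), (u, b, m, d, n)}.
Apply σ_{C ≠ q}; surviving tuples: {(d, s, r, k, u), (d, s, r, k, y), (d, s, r, k, z), (d, s, r, m, x), (d, s, r, x, w), (d, v, y, k, u), (d, v, y, k, y), (d, v, y, k, z), (d, v, y, m, x), (d, v, y, x, w), (d, z, c, k, u), (d, z, c, k, y), (d, z, c, k, z), (d, z, c, m, x), (d, z, c, x, w), (u, b, m, d, n)}
Apply σ_{A ≠ b}; surviving tuples: {(d, s, r, k, u), (d, s, r, k, y), (d, s, r, k, z), (d, s, r, m, x), (d, s, r, x, w), (d, v, y, k, u), (d, v, y, k, y), (d, v, y, k, z), (d, v, y, m, x), (d, v, y, x, w), (d, z, c, k, u), (d, z, c, k, y), (d, z, c, k, z), (d, z, c, m, x), (d, z, c, x, w)}
Keep only column(s) C, D (10 duplicate(s) eliminated): {(u, k), (w, x), (x, m), (y, k), (z, k)}

{(u, k), (w, x), (x, m), (y, k), (z, k)}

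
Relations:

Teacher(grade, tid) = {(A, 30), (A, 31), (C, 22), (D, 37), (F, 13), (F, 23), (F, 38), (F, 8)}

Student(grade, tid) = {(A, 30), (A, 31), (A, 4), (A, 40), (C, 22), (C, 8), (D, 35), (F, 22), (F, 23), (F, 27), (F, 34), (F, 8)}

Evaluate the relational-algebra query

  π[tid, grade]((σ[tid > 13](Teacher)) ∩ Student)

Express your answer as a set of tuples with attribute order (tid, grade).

Filtering on tid > 13 leaves {(A, 30), (A, 31), (C, 22), (D, 37), (F, 23), (F, 38)}.
Taking the intersection: {(A, 30), (A, 31), (C, 22), (F, 23)}
π_{tid, grade} gives {(22, C), (23, F), (30, A), (31, A)}.

{(22, C), (23, F), (30, A), (31, A)}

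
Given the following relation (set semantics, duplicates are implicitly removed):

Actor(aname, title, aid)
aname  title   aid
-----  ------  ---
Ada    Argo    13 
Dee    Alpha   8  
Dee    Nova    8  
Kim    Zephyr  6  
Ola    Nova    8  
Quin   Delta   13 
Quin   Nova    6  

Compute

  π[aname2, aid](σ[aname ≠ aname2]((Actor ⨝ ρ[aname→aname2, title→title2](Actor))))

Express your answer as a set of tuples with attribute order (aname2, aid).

{(Ada, 13), (Dee, 8), (Kim, 6), (Ola, 8), (Quin, 13), (Quin, 6)}

ρ[aname→aname2, title→title2]: schema becomes (aname2, title2, aid); tuples unchanged.
Joining Actor and ρ[aname→aname2, title→title2](Actor) on aid yields {(Ada, Argo, 13, Ada, Argo), (Ada, Argo, 13, Quin, Delta), (Dee, Alpha, 8, Dee, Alpha), (Dee, Alpha, 8, Dee, Nova), (Dee, Alpha, 8, Ola, Nova), (Dee, Nova, 8, Dee, Alpha), (Dee, Nova, 8, Dee, Nova), (Dee, Nova, 8, Ola, Nova), (Kim, Zephyr, 6, Kim, Zephyr), (Kim, Zephyr, 6, Quin, Nova), (Ola, Nova, 8, Dee, Alpha), (Ola, Nova, 8, Dee, Nova), (Ola, Nova, 8, Ola, Nova), (Quin, Delta, 13, Ada, Argo), (Quin, Delta, 13, Quin, Delta), (Quin, Nova, 6, Kim, Zephyr), (Quin, Nova, 6, Quin, Nova)}.
Filtering on aname ≠ aname2 leaves {(Ada, Argo, 13, Quin, Delta), (Dee, Alpha, 8, Ola, Nova), (Dee, Nova, 8, Ola, Nova), (Kim, Zephyr, 6, Quin, Nova), (Ola, Nova, 8, Dee, Alpha), (Ola, Nova, 8, Dee, Nova), (Quin, Delta, 13, Ada, Argo), (Quin, Nova, 6, Kim, Zephyr)}.
π_{aname2, aid} gives {(Ada, 13), (Dee, 8), (Kim, 6), (Ola, 8), (Quin, 13), (Quin, 6)} (2 duplicate(s) eliminated).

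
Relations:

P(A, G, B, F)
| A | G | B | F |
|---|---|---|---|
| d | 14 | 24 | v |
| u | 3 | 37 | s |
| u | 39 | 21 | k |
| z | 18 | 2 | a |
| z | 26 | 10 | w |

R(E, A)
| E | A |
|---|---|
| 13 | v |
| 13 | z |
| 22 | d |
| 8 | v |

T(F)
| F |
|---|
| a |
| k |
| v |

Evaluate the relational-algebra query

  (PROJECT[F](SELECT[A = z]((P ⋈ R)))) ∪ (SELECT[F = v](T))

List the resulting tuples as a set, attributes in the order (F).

{a, v, w}

P ⋈ R (natural join on A): {(d, 14, 24, v, 22), (z, 18, 2, a, 13), (z, 26, 10, w, 13)}
Selection A = z: {(z, 18, 2, a, 13), (z, 26, 10, w, 13)}
π[F]: project onto (F) → {a, w}
Selection F = v: {v}
Taking the union: {a, v, w}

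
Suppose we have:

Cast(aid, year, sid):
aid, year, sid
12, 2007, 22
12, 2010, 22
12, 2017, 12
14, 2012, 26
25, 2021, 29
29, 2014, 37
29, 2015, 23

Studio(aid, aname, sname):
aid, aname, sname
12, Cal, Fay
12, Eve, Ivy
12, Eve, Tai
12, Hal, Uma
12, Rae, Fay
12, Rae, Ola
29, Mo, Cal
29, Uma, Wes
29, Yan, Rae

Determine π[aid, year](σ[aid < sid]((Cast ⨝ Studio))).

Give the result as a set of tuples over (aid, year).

Joining Cast and Studio on aid yields {(12, 2007, 22, Cal, Fay), (12, 2007, 22, Eve, Ivy), (12, 2007, 22, Eve, Tai), (12, 2007, 22, Hal, Uma), (12, 2007, 22, Rae, Fay), (12, 2007, 22, Rae, Ola), (12, 2010, 22, Cal, Fay), (12, 2010, 22, Eve, Ivy), (12, 2010, 22, Eve, Tai), (12, 2010, 22, Hal, Uma), (12, 2010, 22, Rae, Fay), (12, 2010, 22, Rae, Ola), (12, 2017, 12, Cal, Fay), (12, 2017, 12, Eve, Ivy), (12, 2017, 12, Eve, Tai), (12, 2017, 12, Hal, Uma), (12, 2017, 12, Rae, Fay), (12, 2017, 12, Rae, Ola), (29, 2014, 37, Mo, Cal), (29, 2014, 37, Uma, Wes), (29, 2014, 37, Yan, Rae), (29, 2015, 23, Mo, Cal), (29, 2015, 23, Uma, Wes), (29, 2015, 23, Yan, Rae)}.
Selection aid < sid: {(12, 2007, 22, Cal, Fay), (12, 2007, 22, Eve, Ivy), (12, 2007, 22, Eve, Tai), (12, 2007, 22, Hal, Uma), (12, 2007, 22, Rae, Fay), (12, 2007, 22, Rae, Ola), (12, 2010, 22, Cal, Fay), (12, 2010, 22, Eve, Ivy), (12, 2010, 22, Eve, Tai), (12, 2010, 22, Hal, Uma), (12, 2010, 22, Rae, Fay), (12, 2010, 22, Rae, Ola), (29, 2014, 37, Mo, Cal), (29, 2014, 37, Uma, Wes), (29, 2014, 37, Yan, Rae)}
Keep only column(s) aid, year (12 duplicate(s) eliminated): {(12, 2007), (12, 2010), (29, 2014)}

{(12, 2007), (12, 2010), (29, 2014)}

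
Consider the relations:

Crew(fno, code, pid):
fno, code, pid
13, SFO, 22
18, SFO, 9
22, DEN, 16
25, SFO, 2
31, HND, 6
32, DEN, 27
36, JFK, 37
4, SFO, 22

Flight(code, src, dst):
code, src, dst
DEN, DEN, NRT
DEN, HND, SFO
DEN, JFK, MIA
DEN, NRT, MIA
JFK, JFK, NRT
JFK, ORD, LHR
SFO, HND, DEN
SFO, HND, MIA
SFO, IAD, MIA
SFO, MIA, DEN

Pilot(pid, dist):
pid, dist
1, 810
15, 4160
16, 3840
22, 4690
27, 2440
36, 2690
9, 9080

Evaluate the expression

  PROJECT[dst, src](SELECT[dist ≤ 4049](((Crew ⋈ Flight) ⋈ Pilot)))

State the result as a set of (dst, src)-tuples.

Joining Crew and Flight on code yields {(13, SFO, 22, HND, DEN), (13, SFO, 22, HND, MIA), (13, SFO, 22, IAD, MIA), (13, SFO, 22, MIA, DEN), (18, SFO, 9, HND, DEN), (18, SFO, 9, HND, MIA), (18, SFO, 9, IAD, MIA), (18, SFO, 9, MIA, DEN), (22, DEN, 16, DEN, NRT), (22, DEN, 16, HND, SFO), (22, DEN, 16, JFK, MIA), (22, DEN, 16, NRT, MIA), (25, SFO, 2, HND, DEN), (25, SFO, 2, HND, MIA), (25, SFO, 2, IAD, MIA), (25, SFO, 2, MIA, DEN), (32, DEN, 27, DEN, NRT), (32, DEN, 27, HND, SFO), (32, DEN, 27, JFK, MIA), (32, DEN, 27, NRT, MIA), (36, JFK, 37, JFK, NRT), (36, JFK, 37, ORD, LHR), (4, SFO, 22, HND, DEN), (4, SFO, 22, HND, MIA), (4, SFO, 22, IAD, MIA), (4, SFO, 22, MIA, DEN)}.
Joining (Crew ⋈ Flight) and Pilot on pid yields {(13, SFO, 22, HND, DEN, 4690), (13, SFO, 22, HND, MIA, 4690), (13, SFO, 22, IAD, MIA, 4690), (13, SFO, 22, MIA, DEN, 4690), (18, SFO, 9, HND, DEN, 9080), (18, SFO, 9, HND, MIA, 9080), (18, SFO, 9, IAD, MIA, 9080), (18, SFO, 9, MIA, DEN, 9080), (22, DEN, 16, DEN, NRT, 3840), (22, DEN, 16, HND, SFO, 3840), (22, DEN, 16, JFK, MIA, 3840), (22, DEN, 16, NRT, MIA, 3840), (32, DEN, 27, DEN, NRT, 2440), (32, DEN, 27, HND, SFO, 2440), (32, DEN, 27, JFK, MIA, 2440), (32, DEN, 27, NRT, MIA, 2440), (4, SFO, 22, HND, DEN, 4690), (4, SFO, 22, HND, MIA, 4690), (4, SFO, 22, IAD, MIA, 4690), (4, SFO, 22, MIA, DEN, 4690)}.
Selection dist ≤ 4049: {(22, DEN, 16, DEN, NRT, 3840), (22, DEN, 16, HND, SFO, 3840), (22, DEN, 16, JFK, MIA, 3840), (22, DEN, 16, NRT, MIA, 3840), (32, DEN, 27, DEN, NRT, 2440), (32, DEN, 27, HND, SFO, 2440), (32, DEN, 27, JFK, MIA, 2440), (32, DEN, 27, NRT, MIA, 2440)}
π_{dst, src} gives {(MIA, JFK), (MIA, NRT), (NRT, DEN), (SFO, HND)} (4 duplicate(s) eliminated).

{(MIA, JFK), (MIA, NRT), (NRT, DEN), (SFO, HND)}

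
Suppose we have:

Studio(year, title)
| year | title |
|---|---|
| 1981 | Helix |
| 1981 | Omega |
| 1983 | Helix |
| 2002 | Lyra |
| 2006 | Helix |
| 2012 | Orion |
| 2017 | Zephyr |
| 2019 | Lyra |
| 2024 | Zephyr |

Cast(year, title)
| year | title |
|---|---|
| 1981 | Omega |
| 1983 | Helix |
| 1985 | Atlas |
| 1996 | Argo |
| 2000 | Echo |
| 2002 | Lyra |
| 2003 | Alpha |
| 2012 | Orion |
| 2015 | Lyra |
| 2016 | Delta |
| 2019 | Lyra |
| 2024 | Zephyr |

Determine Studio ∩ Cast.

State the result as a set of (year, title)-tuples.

{(1981, Omega), (1983, Helix), (2002, Lyra), (2012, Orion), (2019, Lyra), (2024, Zephyr)}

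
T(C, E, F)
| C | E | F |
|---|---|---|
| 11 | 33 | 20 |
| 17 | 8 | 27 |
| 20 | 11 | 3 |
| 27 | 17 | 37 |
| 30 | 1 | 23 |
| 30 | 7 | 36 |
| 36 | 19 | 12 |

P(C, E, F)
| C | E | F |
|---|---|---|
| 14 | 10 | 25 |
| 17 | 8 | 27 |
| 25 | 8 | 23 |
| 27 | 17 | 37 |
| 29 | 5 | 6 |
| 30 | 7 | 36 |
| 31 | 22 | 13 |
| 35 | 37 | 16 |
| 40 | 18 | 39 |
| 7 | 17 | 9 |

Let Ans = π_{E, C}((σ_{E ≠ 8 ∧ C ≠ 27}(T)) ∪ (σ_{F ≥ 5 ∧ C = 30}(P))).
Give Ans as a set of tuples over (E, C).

Filtering on E ≠ 8 ∧ C ≠ 27 leaves {(11, 33, 20), (20, 11, 3), (30, 1, 23), (30, 7, 36), (36, 19, 12)}.
Filtering on F ≥ 5 ∧ C = 30 leaves {(30, 7, 36)}.
Union: {(11, 33, 20), (20, 11, 3), (30, 1, 23), (30, 7, 36), (36, 19, 12)} with {(30, 7, 36)} → {(11, 33, 20), (20, 11, 3), (30, 1, 23), (30, 7, 36), (36, 19, 12)}
Keep only column(s) E, C: {(1, 30), (11, 20), (19, 36), (33, 11), (7, 30)}

{(1, 30), (11, 20), (19, 36), (33, 11), (7, 30)}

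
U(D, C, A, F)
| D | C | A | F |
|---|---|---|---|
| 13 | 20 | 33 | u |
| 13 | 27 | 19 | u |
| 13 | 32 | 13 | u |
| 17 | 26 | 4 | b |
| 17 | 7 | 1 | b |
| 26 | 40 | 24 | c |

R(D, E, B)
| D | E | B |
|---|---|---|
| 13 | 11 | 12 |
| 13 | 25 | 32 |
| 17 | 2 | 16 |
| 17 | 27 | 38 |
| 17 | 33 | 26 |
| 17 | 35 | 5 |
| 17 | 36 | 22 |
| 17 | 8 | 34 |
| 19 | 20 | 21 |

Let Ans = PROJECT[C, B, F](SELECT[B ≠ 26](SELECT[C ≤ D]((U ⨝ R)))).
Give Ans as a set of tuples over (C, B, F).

{(7, 16, b), (7, 22, b), (7, 34, b), (7, 38, b), (7, 5, b)}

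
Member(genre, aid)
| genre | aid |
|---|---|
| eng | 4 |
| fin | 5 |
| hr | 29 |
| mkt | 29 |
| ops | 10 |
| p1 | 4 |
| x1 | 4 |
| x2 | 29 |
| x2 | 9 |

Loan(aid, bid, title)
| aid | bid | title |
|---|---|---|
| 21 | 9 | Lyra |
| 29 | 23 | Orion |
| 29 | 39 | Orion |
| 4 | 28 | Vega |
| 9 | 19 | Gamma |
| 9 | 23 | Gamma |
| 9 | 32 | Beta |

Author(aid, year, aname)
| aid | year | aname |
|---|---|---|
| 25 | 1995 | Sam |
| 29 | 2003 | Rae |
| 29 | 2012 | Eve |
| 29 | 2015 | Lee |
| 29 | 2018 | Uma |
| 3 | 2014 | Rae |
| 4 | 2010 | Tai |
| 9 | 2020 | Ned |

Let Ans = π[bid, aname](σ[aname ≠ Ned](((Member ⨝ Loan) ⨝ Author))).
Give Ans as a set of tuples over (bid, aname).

{(23, Eve), (23, Lee), (23, Rae), (23, Uma), (28, Tai), (39, Eve), (39, Lee), (39, Rae), (39, Uma)}

Joining Member and Loan on aid yields {(eng, 4, 28, Vega), (hr, 29, 23, Orion), (hr, 29, 39, Orion), (mkt, 29, 23, Orion), (mkt, 29, 39, Orion), (p1, 4, 28, Vega), (x1, 4, 28, Vega), (x2, 29, 23, Orion), (x2, 29, 39, Orion), (x2, 9, 19, Gamma), (x2, 9, 23, Gamma), (x2, 9, 32, Beta)}.
Joining (Member ⨝ Loan) and Author on aid yields {(eng, 4, 28, Vega, 2010, Tai), (hr, 29, 23, Orion, 2003, Rae), (hr, 29, 23, Orion, 2012, Eve), (hr, 29, 23, Orion, 2015, Lee), (hr, 29, 23, Orion, 2018, Uma), (hr, 29, 39, Orion, 2003, Rae), (hr, 29, 39, Orion, 2012, Eve), (hr, 29, 39, Orion, 2015, Lee), (hr, 29, 39, Orion, 2018, Uma), (mkt, 29, 23, Orion, 2003, Rae), (mkt, 29, 23, Orion, 2012, Eve), (mkt, 29, 23, Orion, 2015, Lee), (mkt, 29, 23, Orion, 2018, Uma), (mkt, 29, 39, Orion, 2003, Rae), (mkt, 29, 39, Orion, 2012, Eve), (mkt, 29, 39, Orion, 2015, Lee), (mkt, 29, 39, Orion, 2018, Uma), (p1, 4, 28, Vega, 2010, Tai), (x1, 4, 28, Vega, 2010, Tai), (x2, 29, 23, Orion, 2003, Rae), (x2, 29, 23, Orion, 2012, Eve), (x2, 29, 23, Orion, 2015, Lee), (x2, 29, 23, Orion, 2018, Uma), (x2, 29, 39, Orion, 2003, Rae), (x2, 29, 39, Orion, 2012, Eve), (x2, 29, 39, Orion, 2015, Lee), (x2, 29, 39, Orion, 2018, Uma), (x2, 9, 19, Gamma, 2020, Ned), (x2, 9, 23, Gamma, 2020, Ned), (x2, 9, 32, Beta, 2020, Ned)}.
Filtering on aname ≠ Ned leaves {(eng, 4, 28, Vega, 2010, Tai), (hr, 29, 23, Orion, 2003, Rae), (hr, 29, 23, Orion, 2012, Eve), (hr, 29, 23, Orion, 2015, Lee), (hr, 29, 23, Orion, 2018, Uma), (hr, 29, 39, Orion, 2003, Rae), (hr, 29, 39, Orion, 2012, Eve), (hr, 29, 39, Orion, 2015, Lee), (hr, 29, 39, Orion, 2018, Uma), (mkt, 29, 23, Orion, 2003, Rae), (mkt, 29, 23, Orion, 2012, Eve), (mkt, 29, 23, Orion, 2015, Lee), (mkt, 29, 23, Orion, 2018, Uma), (mkt, 29, 39, Orion, 2003, Rae), (mkt, 29, 39, Orion, 2012, Eve), (mkt, 29, 39, Orion, 2015, Lee), (mkt, 29, 39, Orion, 2018, Uma), (p1, 4, 28, Vega, 2010, Tai), (x1, 4, 28, Vega, 2010, Tai), (x2, 29, 23, Orion, 2003, Rae), (x2, 29, 23, Orion, 2012, Eve), (x2, 29, 23, Orion, 2015, Lee), (x2, 29, 23, Orion, 2018, Uma), (x2, 29, 39, Orion, 2003, Rae), (x2, 29, 39, Orion, 2012, Eve), (x2, 29, 39, Orion, 2015, Lee), (x2, 29, 39, Orion, 2018, Uma)}.
π_{bid, aname} gives {(23, Eve), (23, Lee), (23, Rae), (23, Uma), (28, Tai), (39, Eve), (39, Lee), (39, Rae), (39, Uma)} (18 duplicate(s) eliminated).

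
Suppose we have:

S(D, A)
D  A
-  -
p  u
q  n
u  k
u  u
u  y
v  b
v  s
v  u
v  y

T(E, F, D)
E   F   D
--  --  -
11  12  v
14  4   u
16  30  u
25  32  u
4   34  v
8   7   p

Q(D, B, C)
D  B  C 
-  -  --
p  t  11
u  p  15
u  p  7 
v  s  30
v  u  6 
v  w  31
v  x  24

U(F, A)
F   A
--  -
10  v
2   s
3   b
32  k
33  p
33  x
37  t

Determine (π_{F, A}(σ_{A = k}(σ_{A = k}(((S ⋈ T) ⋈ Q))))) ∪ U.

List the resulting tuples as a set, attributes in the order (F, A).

{(10, v), (2, s), (3, b), (30, k), (32, k), (33, p), (33, x), (37, t), (4, k)}

Joining S and T on D yields {(p, u, 8, 7), (u, k, 14, 4), (u, k, 16, 30), (u, k, 25, 32), (u, u, 14, 4), (u, u, 16, 30), (u, u, 25, 32), (u, y, 14, 4), (u, y, 16, 30), (u, y, 25, 32), (v, b, 11, 12), (v, b, 4, 34), (v, s, 11, 12), (v, s, 4, 34), (v, u, 11, 12), (v, u, 4, 34), (v, y, 11, 12), (v, y, 4, 34)}.
Joining (S ⋈ T) and Q on D yields {(p, u, 8, 7, t, 11), (u, k, 14, 4, p, 15), (u, k, 14, 4, p, 7), (u, k, 16, 30, p, 15), (u, k, 16, 30, p, 7), (u, k, 25, 32, p, 15), (u, k, 25, 32, p, 7), (u, u, 14, 4, p, 15), (u, u, 14, 4, p, 7), (u, u, 16, 30, p, 15), (u, u, 16, 30, p, 7), (u, u, 25, 32, p, 15), (u, u, 25, 32, p, 7), (u, y, 14, 4, p, 15), (u, y, 14, 4, p, 7), (u, y, 16, 30, p, 15), (u, y, 16, 30, p, 7), (u, y, 25, 32, p, 15), (u, y, 25, 32, p, 7), (v, b, 11, 12, s, 30), (v, b, 11, 12, u, 6), (v, b, 11, 12, w, 31), (v, b, 11, 12, x, 24), (v, b, 4, 34, s, 30), (v, b, 4, 34, u, 6), (v, b, 4, 34, w, 31), (v, b, 4, 34, x, 24), (v, s, 11, 12, s, 30), (v, s, 11, 12, u, 6), (v, s, 11, 12, w, 31), (v, s, 11, 12, x, 24), (v, s, 4, 34, s, 30), (v, s, 4, 34, u, 6), (v, s, 4, 34, w, 31), (v, s, 4, 34, x, 24), (v, u, 11, 12, s, 30), (v, u, 11, 12, u, 6), (v, u, 11, 12, w, 31), (v, u, 11, 12, x, 24), (v, u, 4, 34, s, 30), (v, u, 4, 34, u, 6), (v, u, 4, 34, w, 31), (v, u, 4, 34, x, 24), (v, y, 11, 12, s, 30), (v, y, 11, 12, u, 6), (v, y, 11, 12, w, 31), (v, y, 11, 12, x, 24), (v, y, 4, 34, s, 30), (v, y, 4, 34, u, 6), (v, y, 4, 34, w, 31), (v, y, 4, 34, x, 24)}.
Apply σ_{A = k}; surviving tuples: {(u, k, 14, 4, p, 15), (u, k, 14, 4, p, 7), (u, k, 16, 30, p, 15), (u, k, 16, 30, p, 7), (u, k, 25, 32, p, 15), (u, k, 25, 32, p, 7)}
Apply σ_{A = k}; surviving tuples: {(u, k, 14, 4, p, 15), (u, k, 14, 4, p, 7), (u, k, 16, 30, p, 15), (u, k, 16, 30, p, 7), (u, k, 25, 32, p, 15), (u, k, 25, 32, p, 7)}
Keep only column(s) F, A (3 duplicate(s) eliminated): {(30, k), (32, k), (4, k)}
Set union of the two operands is {(10, v), (2, s), (3, b), (30, k), (32, k), (33, p), (33, x), (37, t), (4, k)}.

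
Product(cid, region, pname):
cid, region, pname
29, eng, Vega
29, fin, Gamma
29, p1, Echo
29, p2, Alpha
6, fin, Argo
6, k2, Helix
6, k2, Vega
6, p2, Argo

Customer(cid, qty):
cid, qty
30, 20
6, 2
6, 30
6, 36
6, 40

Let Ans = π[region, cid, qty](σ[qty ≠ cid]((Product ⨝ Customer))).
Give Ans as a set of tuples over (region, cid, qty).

Natural join on cid: {(6, fin, Argo, 2), (6, fin, Argo, 30), (6, fin, Argo, 36), (6, fin, Argo, 40), (6, k2, Helix, 2), (6, k2, Helix, 30), (6, k2, Helix, 36), (6, k2, Helix, 40), (6, k2, Vega, 2), (6, k2, Vega, 30), (6, k2, Vega, 36), (6, k2, Vega, 40), (6, p2, Argo, 2), (6, p2, Argo, 30), (6, p2, Argo, 36), (6, p2, Argo, 40)}
σ[qty ≠ cid]: keep tuples satisfying qty ≠ cid → {(6, fin, Argo, 2), (6, fin, Argo, 30), (6, fin, Argo, 36), (6, fin, Argo, 40), (6, k2, Helix, 2), (6, k2, Helix, 30), (6, k2, Helix, 36), (6, k2, Helix, 40), (6, k2, Vega, 2), (6, k2, Vega, 30), (6, k2, Vega, 36), (6, k2, Vega, 40), (6, p2, Argo, 2), (6, p2, Argo, 30), (6, p2, Argo, 36), (6, p2, Argo, 40)}
π_{region, cid, qty} gives {(fin, 6, 2), (fin, 6, 30), (fin, 6, 36), (fin, 6, 40), (k2, 6, 2), (k2, 6, 30), (k2, 6, 36), (k2, 6, 40), (p2, 6, 2), (p2, 6, 30), (p2, 6, 36), (p2, 6, 40)} (4 duplicate(s) eliminated).

{(fin, 6, 2), (fin, 6, 30), (fin, 6, 36), (fin, 6, 40), (k2, 6, 2), (k2, 6, 30), (k2, 6, 36), (k2, 6, 40), (p2, 6, 2), (p2, 6, 30), (p2, 6, 36), (p2, 6, 40)}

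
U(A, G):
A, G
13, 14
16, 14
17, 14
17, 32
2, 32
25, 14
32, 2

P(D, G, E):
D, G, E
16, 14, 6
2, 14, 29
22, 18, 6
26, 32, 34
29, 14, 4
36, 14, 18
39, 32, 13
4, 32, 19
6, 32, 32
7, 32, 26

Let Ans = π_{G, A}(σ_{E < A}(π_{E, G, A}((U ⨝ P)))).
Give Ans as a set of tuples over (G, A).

U ⋈ P (natural join on G): {(13, 14, 16, 6), (13, 14, 2, 29), (13, 14, 29, 4), (13, 14, 36, 18), (16, 14, 16, 6), (16, 14, 2, 29), (16, 14, 29, 4), (16, 14, 36, 18), (17, 14, 16, 6), (17, 14, 2, 29), (17, 14, 29, 4), (17, 14, 36, 18), (17, 32, 26, 34), (17, 32, 39, 13), (17, 32, 4, 19), (17, 32, 6, 32), (17, 32, 7, 26), (2, 32, 26, 34), (2, 32, 39, 13), (2, 32, 4, 19), (2, 32, 6, 32), (2, 32, 7, 26), (25, 14, 16, 6), (25, 14, 2, 29), (25, 14, 29, 4), (25, 14, 36, 18)}
Projecting to E, G, A: {(13, 32, 17), (13, 32, 2), (18, 14, 13), (18, 14, 16), (18, 14, 17), (18, 14, 25), (19, 32, 17), (19, 32, 2), (26, 32, 17), (26, 32, 2), (29, 14, 13), (29, 14, 16), (29, 14, 17), (29, 14, 25), (32, 32, 17), (32, 32, 2), (34, 32, 17), (34, 32, 2), (4, 14, 13), (4, 14, 16), (4, 14, 17), (4, 14, 25), (6, 14, 13), (6, 14, 16), (6, 14, 17), (6, 14, 25)}
Filtering on E < A leaves {(13, 32, 17), (18, 14, 25), (4, 14, 13), (4, 14, 16), (4, 14, 17), (4, 14, 25), (6, 14, 13), (6, 14, 16), (6, 14, 17), (6, 14, 25)}.
Projecting to G, A (5 duplicate(s) eliminated): {(14, 13), (14, 16), (14, 17), (14, 25), (32, 17)}

{(14, 13), (14, 16), (14, 17), (14, 25), (32, 17)}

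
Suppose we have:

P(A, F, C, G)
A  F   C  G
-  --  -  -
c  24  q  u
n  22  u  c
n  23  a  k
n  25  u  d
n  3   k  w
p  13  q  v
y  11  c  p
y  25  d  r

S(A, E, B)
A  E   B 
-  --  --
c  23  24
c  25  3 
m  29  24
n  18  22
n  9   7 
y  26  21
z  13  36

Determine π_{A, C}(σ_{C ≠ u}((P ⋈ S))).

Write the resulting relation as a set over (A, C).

{(c, q), (n, a), (n, k), (y, c), (y, d)}

P ⋈ S (natural join on A): {(c, 24, q, u, 23, 24), (c, 24, q, u, 25, 3), (n, 22, u, c, 18, 22), (n, 22, u, c, 9, 7), (n, 23, a, k, 18, 22), (n, 23, a, k, 9, 7), (n, 25, u, d, 18, 22), (n, 25, u, d, 9, 7), (n, 3, k, w, 18, 22), (n, 3, k, w, 9, 7), (y, 11, c, p, 26, 21), (y, 25, d, r, 26, 21)}
Selection C ≠ u: {(c, 24, q, u, 23, 24), (c, 24, q, u, 25, 3), (n, 23, a, k, 18, 22), (n, 23, a, k, 9, 7), (n, 3, k, w, 18, 22), (n, 3, k, w, 9, 7), (y, 11, c, p, 26, 21), (y, 25, d, r, 26, 21)}
π[A, C]: project onto (A, C) (3 duplicate(s) eliminated) → {(c, q), (n, a), (n, k), (y, c), (y, d)}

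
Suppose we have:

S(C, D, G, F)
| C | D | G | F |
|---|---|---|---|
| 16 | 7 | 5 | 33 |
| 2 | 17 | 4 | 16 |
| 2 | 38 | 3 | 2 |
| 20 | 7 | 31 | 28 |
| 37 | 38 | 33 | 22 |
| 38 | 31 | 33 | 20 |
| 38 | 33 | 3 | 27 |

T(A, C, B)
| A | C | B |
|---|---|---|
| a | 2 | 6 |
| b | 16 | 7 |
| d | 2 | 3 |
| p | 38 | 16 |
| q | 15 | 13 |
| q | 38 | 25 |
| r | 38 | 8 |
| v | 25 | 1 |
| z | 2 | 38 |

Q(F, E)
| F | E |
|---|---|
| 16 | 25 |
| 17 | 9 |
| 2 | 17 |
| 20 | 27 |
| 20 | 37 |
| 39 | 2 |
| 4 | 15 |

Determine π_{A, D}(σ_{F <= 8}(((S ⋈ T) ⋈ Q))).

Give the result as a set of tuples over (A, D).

Natural join on C: {(16, 7, 5, 33, b, 7), (2, 17, 4, 16, a, 6), (2, 17, 4, 16, d, 3), (2, 17, 4, 16, z, 38), (2, 38, 3, 2, a, 6), (2, 38, 3, 2, d, 3), (2, 38, 3, 2, z, 38), (38, 31, 33, 20, p, 16), (38, 31, 33, 20, q, 25), (38, 31, 33, 20, r, 8), (38, 33, 3, 27, p, 16), (38, 33, 3, 27, q, 25), (38, 33, 3, 27, r, 8)}
Natural join on F: {(2, 17, 4, 16, a, 6, 25), (2, 17, 4, 16, d, 3, 25), (2, 17, 4, 16, z, 38, 25), (2, 38, 3, 2, a, 6, 17), (2, 38, 3, 2, d, 3, 17), (2, 38, 3, 2, z, 38, 17), (38, 31, 33, 20, p, 16, 27), (38, 31, 33, 20, p, 16, 37), (38, 31, 33, 20, q, 25, 27), (38, 31, 33, 20, q, 25, 37), (38, 31, 33, 20, r, 8, 27), (38, 31, 33, 20, r, 8, 37)}
σ[F <= 8]: keep tuples satisfying F <= 8 → {(2, 38, 3, 2, a, 6, 17), (2, 38, 3, 2, d, 3, 17), (2, 38, 3, 2, z, 38, 17)}
π[A, D]: project onto (A, D) → {(a, 38), (d, 38), (z, 38)}

{(a, 38), (d, 38), (z, 38)}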